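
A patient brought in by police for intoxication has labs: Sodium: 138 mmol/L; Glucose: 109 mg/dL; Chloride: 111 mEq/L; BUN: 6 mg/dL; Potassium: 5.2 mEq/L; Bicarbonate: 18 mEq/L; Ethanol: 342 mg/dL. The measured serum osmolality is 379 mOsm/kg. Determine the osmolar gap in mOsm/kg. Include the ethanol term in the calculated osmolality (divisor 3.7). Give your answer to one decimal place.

2.4 mOsm/kg

Calculated osmolality = 2·Na + glucose/18 + BUN/2.8 + ethanol/3.7
= 2·138 + 109/18 + 6/2.8 + 342/3.7
= 276 + 6.06 + 2.14 + 92.43
= 376.63 mOsm/kg ≈ 376.6 mOsm/kg
Osmolar gap = measured − calculated = 379 − 376.6 = 2.4 mOsm/kg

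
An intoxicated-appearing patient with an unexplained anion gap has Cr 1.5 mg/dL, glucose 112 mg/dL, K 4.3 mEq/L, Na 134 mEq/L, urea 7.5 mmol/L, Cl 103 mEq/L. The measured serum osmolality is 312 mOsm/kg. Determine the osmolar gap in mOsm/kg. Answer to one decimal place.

Calculated osmolality = 2·Na + glucose/18 + urea
= 2·134 + 112/18 + 7.5
= 268 + 6.22 + 7.50
= 281.72 mOsm/kg ≈ 281.7 mOsm/kg
Osmolar gap = measured − calculated = 312 − 281.7 = 30.3 mOsm/kg

30.3 mOsm/kg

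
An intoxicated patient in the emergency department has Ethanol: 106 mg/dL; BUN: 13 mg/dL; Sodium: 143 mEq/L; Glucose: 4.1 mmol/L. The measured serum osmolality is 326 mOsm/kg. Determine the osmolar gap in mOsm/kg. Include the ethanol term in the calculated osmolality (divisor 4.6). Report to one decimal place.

Calculated osmolality = 2·Na + glucose + BUN/2.8 + ethanol/4.6
= 2·143 + 4.1 + 13/2.8 + 106/4.6
= 286 + 4.10 + 4.64 + 23.04
= 317.78 mOsm/kg ≈ 317.8 mOsm/kg
Osmolar gap = measured − calculated = 326 − 317.8 = 8.2 mOsm/kg

8.2 mOsm/kg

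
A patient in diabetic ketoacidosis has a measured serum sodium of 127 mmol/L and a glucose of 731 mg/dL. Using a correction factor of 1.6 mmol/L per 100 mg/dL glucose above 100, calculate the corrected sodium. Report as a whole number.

Corrected Na = measured Na + 1.6 · (glucose − 100)/100
= 127 + 1.6 · (731 − 100)/100
= 127 + 10.1
= 137.1 mmol/L

137 mmol/L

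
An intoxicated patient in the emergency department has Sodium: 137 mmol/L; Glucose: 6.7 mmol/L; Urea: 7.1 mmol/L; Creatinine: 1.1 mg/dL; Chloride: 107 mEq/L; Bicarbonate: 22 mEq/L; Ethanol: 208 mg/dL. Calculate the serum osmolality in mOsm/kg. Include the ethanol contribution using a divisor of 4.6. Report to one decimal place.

Calculated osmolality = 2·Na + glucose + urea + ethanol/4.6
= 2·137 + 6.7 + 7.1 + 208/4.6
= 274 + 6.70 + 7.10 + 45.22
= 333.02 mOsm/kg

333.0 mOsm/kg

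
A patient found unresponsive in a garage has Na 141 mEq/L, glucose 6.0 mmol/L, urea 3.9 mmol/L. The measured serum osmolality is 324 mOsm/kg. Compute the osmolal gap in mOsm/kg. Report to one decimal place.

32.1 mOsm/kg

Calculated osmolality = 2·Na + glucose + urea
= 2·141 + 6 + 3.9
= 282 + 6 + 3.90
= 291.9 mOsm/kg ≈ 291.9 mOsm/kg
Osmolar gap = measured − calculated = 324 − 291.9 = 32.1 mOsm/kg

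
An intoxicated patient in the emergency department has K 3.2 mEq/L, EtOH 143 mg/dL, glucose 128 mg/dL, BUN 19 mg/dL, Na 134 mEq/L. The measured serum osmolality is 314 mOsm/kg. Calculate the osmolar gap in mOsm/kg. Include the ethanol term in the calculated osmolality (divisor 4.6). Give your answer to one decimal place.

1.0 mOsm/kg

Calculated osmolality = 2·Na + glucose/18 + BUN/2.8 + ethanol/4.6
= 2·134 + 128/18 + 19/2.8 + 143/4.6
= 268 + 7.11 + 6.79 + 31.09
= 312.99 mOsm/kg ≈ 313.0 mOsm/kg
Osmolar gap = measured − calculated = 314 − 313.0 = 1.0 mOsm/kg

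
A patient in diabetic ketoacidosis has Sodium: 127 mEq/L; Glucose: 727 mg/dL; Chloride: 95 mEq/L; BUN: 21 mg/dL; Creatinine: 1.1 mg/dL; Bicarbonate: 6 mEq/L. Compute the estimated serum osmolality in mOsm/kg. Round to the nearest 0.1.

Calculated osmolality = 2·Na + glucose/18 + BUN/2.8
= 2·127 + 727/18 + 21/2.8
= 254 + 40.39 + 7.50
= 301.89 mOsm/kg

301.9 mOsm/kg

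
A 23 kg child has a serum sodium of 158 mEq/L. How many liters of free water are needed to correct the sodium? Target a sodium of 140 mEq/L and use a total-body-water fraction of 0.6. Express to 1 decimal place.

1.8 L

TBW = 0.6 · 23 = 13.8 L
Free water deficit = TBW · (Na/140 − 1)
= 13.8 · (158/140 − 1)
= 13.8 · 0.1286
= 1.77 L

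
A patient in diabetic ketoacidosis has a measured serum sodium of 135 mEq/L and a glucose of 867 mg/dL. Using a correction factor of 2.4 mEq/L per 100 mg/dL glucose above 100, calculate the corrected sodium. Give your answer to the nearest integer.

153 mEq/L

Corrected Na = measured Na + 2.4 · (glucose − 100)/100
= 135 + 2.4 · (867 − 100)/100
= 135 + 18.4
= 153.4 mEq/L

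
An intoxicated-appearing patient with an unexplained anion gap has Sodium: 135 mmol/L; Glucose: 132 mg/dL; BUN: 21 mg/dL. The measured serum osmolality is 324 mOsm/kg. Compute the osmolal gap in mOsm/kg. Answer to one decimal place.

Calculated osmolality = 2·Na + glucose/18 + BUN/2.8
= 2·135 + 132/18 + 21/2.8
= 270 + 7.33 + 7.50
= 284.83 mOsm/kg ≈ 284.8 mOsm/kg
Osmolar gap = measured − calculated = 324 − 284.8 = 39.2 mOsm/kg

39.2 mOsm/kg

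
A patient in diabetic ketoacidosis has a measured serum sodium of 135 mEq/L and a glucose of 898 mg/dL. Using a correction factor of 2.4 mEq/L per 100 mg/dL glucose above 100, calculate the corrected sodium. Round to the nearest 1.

Corrected Na = measured Na + 2.4 · (glucose − 100)/100
= 135 + 2.4 · (898 − 100)/100
= 135 + 19.2
= 154.2 mEq/L

154 mEq/L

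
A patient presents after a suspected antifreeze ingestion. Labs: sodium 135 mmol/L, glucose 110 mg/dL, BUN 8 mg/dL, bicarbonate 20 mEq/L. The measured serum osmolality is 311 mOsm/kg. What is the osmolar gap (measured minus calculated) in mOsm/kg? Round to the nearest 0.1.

32.0 mOsm/kg

Calculated osmolality = 2·Na + glucose/18 + BUN/2.8
= 2·135 + 110/18 + 8/2.8
= 270 + 6.11 + 2.86
= 278.97 mOsm/kg ≈ 279.0 mOsm/kg
Osmolar gap = measured − calculated = 311 − 279.0 = 32.0 mOsm/kg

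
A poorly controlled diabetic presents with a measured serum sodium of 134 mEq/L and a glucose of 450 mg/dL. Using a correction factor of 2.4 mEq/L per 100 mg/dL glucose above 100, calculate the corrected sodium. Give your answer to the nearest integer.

142 mEq/L

Corrected Na = measured Na + 2.4 · (glucose − 100)/100
= 134 + 2.4 · (450 − 100)/100
= 134 + 8.4
= 142.4 mEq/L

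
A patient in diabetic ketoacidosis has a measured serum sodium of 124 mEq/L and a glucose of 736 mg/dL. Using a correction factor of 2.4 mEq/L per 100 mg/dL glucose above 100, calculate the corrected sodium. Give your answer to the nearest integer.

Corrected Na = measured Na + 2.4 · (glucose − 100)/100
= 124 + 2.4 · (736 − 100)/100
= 124 + 15.3
= 139.3 mEq/L

139 mEq/L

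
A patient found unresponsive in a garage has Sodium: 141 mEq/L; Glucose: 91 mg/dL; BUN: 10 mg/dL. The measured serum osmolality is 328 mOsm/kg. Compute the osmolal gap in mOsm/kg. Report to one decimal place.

Calculated osmolality = 2·Na + glucose/18 + BUN/2.8
= 2·141 + 91/18 + 10/2.8
= 282 + 5.06 + 3.57
= 290.63 mOsm/kg ≈ 290.6 mOsm/kg
Osmolar gap = measured − calculated = 328 − 290.6 = 37.4 mOsm/kg

37.4 mOsm/kg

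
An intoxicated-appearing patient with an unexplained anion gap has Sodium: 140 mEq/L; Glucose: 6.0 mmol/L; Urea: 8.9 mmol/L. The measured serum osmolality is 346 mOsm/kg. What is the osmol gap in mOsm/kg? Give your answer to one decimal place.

51.1 mOsm/kg

Calculated osmolality = 2·Na + glucose + urea
= 2·140 + 6 + 8.9
= 280 + 6 + 8.90
= 294.9 mOsm/kg ≈ 294.9 mOsm/kg
Osmolar gap = measured − calculated = 346 − 294.9 = 51.1 mOsm/kg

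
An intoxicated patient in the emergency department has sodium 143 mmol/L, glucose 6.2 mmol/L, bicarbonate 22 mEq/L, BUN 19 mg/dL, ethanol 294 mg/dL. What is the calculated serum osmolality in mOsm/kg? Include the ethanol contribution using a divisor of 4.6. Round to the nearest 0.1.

Calculated osmolality = 2·Na + glucose + BUN/2.8 + ethanol/4.6
= 2·143 + 6.2 + 19/2.8 + 294/4.6
= 286 + 6.20 + 6.79 + 63.91
= 362.9 mOsm/kg

362.9 mOsm/kg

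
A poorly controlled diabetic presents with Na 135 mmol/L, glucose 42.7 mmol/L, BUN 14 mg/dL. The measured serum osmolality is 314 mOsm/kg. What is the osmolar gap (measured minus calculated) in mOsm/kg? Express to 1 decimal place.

Calculated osmolality = 2·Na + glucose + BUN/2.8
= 2·135 + 42.7 + 14/2.8
= 270 + 42.70 + 5
= 317.7 mOsm/kg ≈ 317.7 mOsm/kg
Osmolar gap = measured − calculated = 314 − 317.7 = -3.7 mOsm/kg

-3.7 mOsm/kg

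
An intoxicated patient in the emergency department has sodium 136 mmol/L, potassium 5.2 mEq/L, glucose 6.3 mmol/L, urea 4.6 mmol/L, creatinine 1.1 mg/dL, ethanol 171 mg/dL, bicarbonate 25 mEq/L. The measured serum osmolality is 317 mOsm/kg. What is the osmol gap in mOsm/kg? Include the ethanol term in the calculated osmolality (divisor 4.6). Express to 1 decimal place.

Calculated osmolality = 2·Na + glucose + urea + ethanol/4.6
= 2·136 + 6.3 + 4.6 + 171/4.6
= 272 + 6.30 + 4.60 + 37.17
= 320.07 mOsm/kg ≈ 320.1 mOsm/kg
Osmolar gap = measured − calculated = 317 − 320.1 = -3.1 mOsm/kg

-3.1 mOsm/kg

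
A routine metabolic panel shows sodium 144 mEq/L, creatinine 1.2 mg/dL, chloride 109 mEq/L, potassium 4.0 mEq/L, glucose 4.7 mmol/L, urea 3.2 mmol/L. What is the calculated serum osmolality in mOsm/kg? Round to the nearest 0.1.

295.9 mOsm/kg

Calculated osmolality = 2·Na + glucose + urea
= 2·144 + 4.7 + 3.2
= 288 + 4.70 + 3.20
= 295.9 mOsm/kg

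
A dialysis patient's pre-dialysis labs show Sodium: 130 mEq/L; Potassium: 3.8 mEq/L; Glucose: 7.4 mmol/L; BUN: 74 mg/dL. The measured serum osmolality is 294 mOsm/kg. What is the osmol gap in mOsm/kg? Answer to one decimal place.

0.2 mOsm/kg

Calculated osmolality = 2·Na + glucose + BUN/2.8
= 2·130 + 7.4 + 74/2.8
= 260 + 7.40 + 26.43
= 293.83 mOsm/kg ≈ 293.8 mOsm/kg
Osmolar gap = measured − calculated = 294 − 293.8 = 0.2 mOsm/kg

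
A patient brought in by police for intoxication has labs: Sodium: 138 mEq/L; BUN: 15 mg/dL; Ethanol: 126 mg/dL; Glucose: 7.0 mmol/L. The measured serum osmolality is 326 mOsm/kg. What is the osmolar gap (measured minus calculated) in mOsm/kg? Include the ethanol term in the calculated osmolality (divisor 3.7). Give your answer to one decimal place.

Calculated osmolality = 2·Na + glucose + BUN/2.8 + ethanol/3.7
= 2·138 + 7 + 15/2.8 + 126/3.7
= 276 + 7 + 5.36 + 34.05
= 322.41 mOsm/kg ≈ 322.4 mOsm/kg
Osmolar gap = measured − calculated = 326 − 322.4 = 3.6 mOsm/kg

3.6 mOsm/kg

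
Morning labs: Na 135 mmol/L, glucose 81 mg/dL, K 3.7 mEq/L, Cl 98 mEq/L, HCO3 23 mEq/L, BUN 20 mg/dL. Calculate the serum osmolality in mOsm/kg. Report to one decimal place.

281.6 mOsm/kg

Calculated osmolality = 2·Na + glucose/18 + BUN/2.8
= 2·135 + 81/18 + 20/2.8
= 270 + 4.50 + 7.14
= 281.64 mOsm/kg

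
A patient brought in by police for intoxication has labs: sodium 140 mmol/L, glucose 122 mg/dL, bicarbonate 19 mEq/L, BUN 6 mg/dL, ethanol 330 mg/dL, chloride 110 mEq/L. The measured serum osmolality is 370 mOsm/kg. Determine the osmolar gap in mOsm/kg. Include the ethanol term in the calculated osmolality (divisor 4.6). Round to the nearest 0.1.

Calculated osmolality = 2·Na + glucose/18 + BUN/2.8 + ethanol/4.6
= 2·140 + 122/18 + 6/2.8 + 330/4.6
= 280 + 6.78 + 2.14 + 71.74
= 360.66 mOsm/kg ≈ 360.7 mOsm/kg
Osmolar gap = measured − calculated = 370 − 360.7 = 9.3 mOsm/kg

9.3 mOsm/kg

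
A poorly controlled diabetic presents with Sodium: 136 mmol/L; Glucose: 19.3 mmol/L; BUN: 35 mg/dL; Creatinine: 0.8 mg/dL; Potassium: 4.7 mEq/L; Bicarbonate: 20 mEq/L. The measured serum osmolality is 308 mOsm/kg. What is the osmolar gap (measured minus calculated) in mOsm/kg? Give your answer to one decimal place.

Calculated osmolality = 2·Na + glucose + BUN/2.8
= 2·136 + 19.3 + 35/2.8
= 272 + 19.30 + 12.50
= 303.8 mOsm/kg ≈ 303.8 mOsm/kg
Osmolar gap = measured − calculated = 308 − 303.8 = 4.2 mOsm/kg

4.2 mOsm/kg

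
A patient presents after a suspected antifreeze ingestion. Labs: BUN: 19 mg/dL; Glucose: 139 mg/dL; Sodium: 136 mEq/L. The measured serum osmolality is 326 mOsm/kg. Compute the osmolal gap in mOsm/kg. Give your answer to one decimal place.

Calculated osmolality = 2·Na + glucose/18 + BUN/2.8
= 2·136 + 139/18 + 19/2.8
= 272 + 7.72 + 6.79
= 286.51 mOsm/kg ≈ 286.5 mOsm/kg
Osmolar gap = measured − calculated = 326 − 286.5 = 39.5 mOsm/kg

39.5 mOsm/kg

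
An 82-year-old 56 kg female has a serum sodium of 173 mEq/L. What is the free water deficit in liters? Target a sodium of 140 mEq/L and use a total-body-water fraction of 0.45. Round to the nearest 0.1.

5.9 L

TBW = 0.45 · 56 = 25.2 L
Free water deficit = TBW · (Na/140 − 1)
= 25.2 · (173/140 − 1)
= 25.2 · 0.2357
= 5.94 L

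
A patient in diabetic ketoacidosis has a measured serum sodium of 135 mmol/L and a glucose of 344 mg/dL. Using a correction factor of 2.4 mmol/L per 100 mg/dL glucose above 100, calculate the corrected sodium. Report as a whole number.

Corrected Na = measured Na + 2.4 · (glucose − 100)/100
= 135 + 2.4 · (344 − 100)/100
= 135 + 5.9
= 140.9 mmol/L

141 mmol/L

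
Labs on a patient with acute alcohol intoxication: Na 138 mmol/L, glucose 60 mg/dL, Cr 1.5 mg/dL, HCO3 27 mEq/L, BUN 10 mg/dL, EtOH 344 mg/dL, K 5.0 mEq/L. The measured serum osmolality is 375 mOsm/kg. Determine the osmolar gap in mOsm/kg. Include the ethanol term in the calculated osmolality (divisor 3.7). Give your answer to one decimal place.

Calculated osmolality = 2·Na + glucose/18 + BUN/2.8 + ethanol/3.7
= 2·138 + 60/18 + 10/2.8 + 344/3.7
= 276 + 3.33 + 3.57 + 92.97
= 375.87 mOsm/kg ≈ 375.9 mOsm/kg
Osmolar gap = measured − calculated = 375 − 375.9 = -0.9 mOsm/kg

-0.9 mOsm/kg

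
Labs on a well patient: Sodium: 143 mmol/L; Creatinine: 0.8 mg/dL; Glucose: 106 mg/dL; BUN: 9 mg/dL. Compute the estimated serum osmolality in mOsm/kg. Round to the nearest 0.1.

Calculated osmolality = 2·Na + glucose/18 + BUN/2.8
= 2·143 + 106/18 + 9/2.8
= 286 + 5.89 + 3.21
= 295.1 mOsm/kg

295.1 mOsm/kg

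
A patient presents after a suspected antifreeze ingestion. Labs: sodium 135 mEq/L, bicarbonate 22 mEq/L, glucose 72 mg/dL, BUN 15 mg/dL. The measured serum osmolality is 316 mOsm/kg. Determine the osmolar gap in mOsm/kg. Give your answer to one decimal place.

36.6 mOsm/kg

Calculated osmolality = 2·Na + glucose/18 + BUN/2.8
= 2·135 + 72/18 + 15/2.8
= 270 + 4 + 5.36
= 279.36 mOsm/kg ≈ 279.4 mOsm/kg
Osmolar gap = measured − calculated = 316 − 279.4 = 36.6 mOsm/kg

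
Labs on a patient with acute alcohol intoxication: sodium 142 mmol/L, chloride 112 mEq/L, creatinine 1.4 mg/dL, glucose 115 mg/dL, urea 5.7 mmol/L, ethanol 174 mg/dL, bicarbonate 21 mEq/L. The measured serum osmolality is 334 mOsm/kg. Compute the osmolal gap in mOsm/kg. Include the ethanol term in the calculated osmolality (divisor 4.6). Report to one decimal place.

0.1 mOsm/kg

Calculated osmolality = 2·Na + glucose/18 + urea + ethanol/4.6
= 2·142 + 115/18 + 5.7 + 174/4.6
= 284 + 6.39 + 5.70 + 37.83
= 333.92 mOsm/kg ≈ 333.9 mOsm/kg
Osmolar gap = measured − calculated = 334 − 333.9 = 0.1 mOsm/kg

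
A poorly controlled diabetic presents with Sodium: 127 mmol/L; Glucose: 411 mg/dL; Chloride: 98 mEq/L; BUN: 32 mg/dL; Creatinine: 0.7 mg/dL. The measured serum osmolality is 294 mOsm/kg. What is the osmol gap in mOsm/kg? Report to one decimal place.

5.7 mOsm/kg

Calculated osmolality = 2·Na + glucose/18 + BUN/2.8
= 2·127 + 411/18 + 32/2.8
= 254 + 22.83 + 11.43
= 288.26 mOsm/kg ≈ 288.3 mOsm/kg
Osmolar gap = measured − calculated = 294 − 288.3 = 5.7 mOsm/kg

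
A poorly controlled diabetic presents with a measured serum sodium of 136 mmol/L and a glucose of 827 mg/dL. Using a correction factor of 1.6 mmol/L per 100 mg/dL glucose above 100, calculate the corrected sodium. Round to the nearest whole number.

Corrected Na = measured Na + 1.6 · (glucose − 100)/100
= 136 + 1.6 · (827 − 100)/100
= 136 + 11.6
= 147.6 mmol/L

148 mmol/L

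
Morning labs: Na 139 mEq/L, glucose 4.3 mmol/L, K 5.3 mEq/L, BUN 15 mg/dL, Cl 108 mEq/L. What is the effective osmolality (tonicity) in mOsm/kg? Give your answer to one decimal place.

282.3 mOsm/kg

Effective osmolality excludes urea (freely permeant across cell membranes):
2·Na + glucose
= 2·139 + 4.3
= 278 + 4.3
= 282.3 mOsm/kg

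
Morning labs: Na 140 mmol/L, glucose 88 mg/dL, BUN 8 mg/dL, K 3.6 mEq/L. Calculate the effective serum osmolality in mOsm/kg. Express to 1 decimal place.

284.9 mOsm/kg

Effective osmolality excludes urea (freely permeant across cell membranes):
2·Na + glucose/18
= 2·140 + 88/18
= 280 + 4.89
= 284.89 mOsm/kg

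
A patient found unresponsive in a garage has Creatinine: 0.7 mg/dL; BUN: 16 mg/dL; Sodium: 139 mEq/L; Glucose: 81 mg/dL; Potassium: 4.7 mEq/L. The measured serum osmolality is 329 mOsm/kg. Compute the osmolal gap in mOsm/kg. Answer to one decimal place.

Calculated osmolality = 2·Na + glucose/18 + BUN/2.8
= 2·139 + 81/18 + 16/2.8
= 278 + 4.50 + 5.71
= 288.21 mOsm/kg ≈ 288.2 mOsm/kg
Osmolar gap = measured − calculated = 329 − 288.2 = 40.8 mOsm/kg

40.8 mOsm/kg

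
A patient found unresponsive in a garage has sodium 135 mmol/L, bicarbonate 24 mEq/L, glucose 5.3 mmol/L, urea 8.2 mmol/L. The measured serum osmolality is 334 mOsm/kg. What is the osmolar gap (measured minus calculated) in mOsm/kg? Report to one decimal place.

50.5 mOsm/kg

Calculated osmolality = 2·Na + glucose + urea
= 2·135 + 5.3 + 8.2
= 270 + 5.30 + 8.20
= 283.5 mOsm/kg ≈ 283.5 mOsm/kg
Osmolar gap = measured − calculated = 334 − 283.5 = 50.5 mOsm/kg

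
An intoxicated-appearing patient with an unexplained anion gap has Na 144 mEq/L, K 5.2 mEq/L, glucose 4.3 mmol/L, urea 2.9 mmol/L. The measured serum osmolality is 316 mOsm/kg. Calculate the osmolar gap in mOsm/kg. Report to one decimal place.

Calculated osmolality = 2·Na + glucose + urea
= 2·144 + 4.3 + 2.9
= 288 + 4.30 + 2.90
= 295.2 mOsm/kg ≈ 295.2 mOsm/kg
Osmolar gap = measured − calculated = 316 − 295.2 = 20.8 mOsm/kg

20.8 mOsm/kg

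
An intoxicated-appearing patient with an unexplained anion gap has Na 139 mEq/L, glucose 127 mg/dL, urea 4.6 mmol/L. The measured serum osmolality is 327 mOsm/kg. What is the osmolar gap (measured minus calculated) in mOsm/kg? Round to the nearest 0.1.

Calculated osmolality = 2·Na + glucose/18 + urea
= 2·139 + 127/18 + 4.6
= 278 + 7.06 + 4.60
= 289.66 mOsm/kg ≈ 289.7 mOsm/kg
Osmolar gap = measured − calculated = 327 − 289.7 = 37.3 mOsm/kg

37.3 mOsm/kg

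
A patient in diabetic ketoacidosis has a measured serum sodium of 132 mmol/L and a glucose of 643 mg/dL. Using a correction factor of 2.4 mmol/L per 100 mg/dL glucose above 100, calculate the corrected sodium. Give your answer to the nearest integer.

145 mmol/L

Corrected Na = measured Na + 2.4 · (glucose − 100)/100
= 132 + 2.4 · (643 − 100)/100
= 132 + 13
= 145 mmol/L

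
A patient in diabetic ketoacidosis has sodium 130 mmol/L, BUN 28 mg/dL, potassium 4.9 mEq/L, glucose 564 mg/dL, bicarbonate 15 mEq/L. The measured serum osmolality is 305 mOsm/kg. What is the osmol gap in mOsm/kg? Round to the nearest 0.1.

3.7 mOsm/kg

Calculated osmolality = 2·Na + glucose/18 + BUN/2.8
= 2·130 + 564/18 + 28/2.8
= 260 + 31.33 + 10
= 301.33 mOsm/kg ≈ 301.3 mOsm/kg
Osmolar gap = measured − calculated = 305 − 301.3 = 3.7 mOsm/kg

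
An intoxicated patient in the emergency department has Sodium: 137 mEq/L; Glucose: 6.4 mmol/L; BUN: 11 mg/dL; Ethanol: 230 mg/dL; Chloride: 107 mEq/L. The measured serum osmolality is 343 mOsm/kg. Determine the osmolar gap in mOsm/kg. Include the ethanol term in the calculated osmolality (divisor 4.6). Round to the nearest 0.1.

Calculated osmolality = 2·Na + glucose + BUN/2.8 + ethanol/4.6
= 2·137 + 6.4 + 11/2.8 + 230/4.6
= 274 + 6.40 + 3.93 + 50
= 334.33 mOsm/kg ≈ 334.3 mOsm/kg
Osmolar gap = measured − calculated = 343 − 334.3 = 8.7 mOsm/kg

8.7 mOsm/kg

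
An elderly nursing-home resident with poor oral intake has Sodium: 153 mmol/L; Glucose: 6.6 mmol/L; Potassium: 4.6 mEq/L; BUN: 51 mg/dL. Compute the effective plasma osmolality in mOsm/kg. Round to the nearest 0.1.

Effective osmolality excludes urea (freely permeant across cell membranes):
2·Na + glucose
= 2·153 + 6.6
= 306 + 6.6
= 312.6 mOsm/kg

312.6 mOsm/kg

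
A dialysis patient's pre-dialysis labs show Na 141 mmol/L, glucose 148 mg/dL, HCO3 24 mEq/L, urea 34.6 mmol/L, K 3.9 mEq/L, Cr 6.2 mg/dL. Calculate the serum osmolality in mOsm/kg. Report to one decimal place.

Calculated osmolality = 2·Na + glucose/18 + urea
= 2·141 + 148/18 + 34.6
= 282 + 8.22 + 34.60
= 324.82 mOsm/kg

324.8 mOsm/kg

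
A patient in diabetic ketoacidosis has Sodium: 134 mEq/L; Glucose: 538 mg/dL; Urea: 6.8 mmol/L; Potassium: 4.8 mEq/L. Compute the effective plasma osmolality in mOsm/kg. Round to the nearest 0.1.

297.9 mOsm/kg

Effective osmolality excludes urea (freely permeant across cell membranes):
2·Na + glucose/18
= 2·134 + 538/18
= 268 + 29.89
= 297.89 mOsm/kg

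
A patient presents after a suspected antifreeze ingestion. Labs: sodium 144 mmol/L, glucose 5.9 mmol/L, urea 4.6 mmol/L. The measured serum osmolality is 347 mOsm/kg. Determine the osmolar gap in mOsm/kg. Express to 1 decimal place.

Calculated osmolality = 2·Na + glucose + urea
= 2·144 + 5.9 + 4.6
= 288 + 5.90 + 4.60
= 298.5 mOsm/kg ≈ 298.5 mOsm/kg
Osmolar gap = measured − calculated = 347 − 298.5 = 48.5 mOsm/kg

48.5 mOsm/kg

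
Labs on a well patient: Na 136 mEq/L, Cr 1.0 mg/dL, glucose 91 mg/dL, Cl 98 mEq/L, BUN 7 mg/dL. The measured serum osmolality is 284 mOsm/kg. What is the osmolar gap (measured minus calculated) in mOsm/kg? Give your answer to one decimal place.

4.4 mOsm/kg

Calculated osmolality = 2·Na + glucose/18 + BUN/2.8
= 2·136 + 91/18 + 7/2.8
= 272 + 5.06 + 2.50
= 279.56 mOsm/kg ≈ 279.6 mOsm/kg
Osmolar gap = measured − calculated = 284 − 279.6 = 4.4 mOsm/kg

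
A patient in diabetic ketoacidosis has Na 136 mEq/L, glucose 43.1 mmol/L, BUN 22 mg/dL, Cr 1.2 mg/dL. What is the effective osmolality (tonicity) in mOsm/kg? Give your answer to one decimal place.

Effective osmolality excludes urea (freely permeant across cell membranes):
2·Na + glucose
= 2·136 + 43.1
= 272 + 43.1
= 315.1 mOsm/kg

315.1 mOsm/kg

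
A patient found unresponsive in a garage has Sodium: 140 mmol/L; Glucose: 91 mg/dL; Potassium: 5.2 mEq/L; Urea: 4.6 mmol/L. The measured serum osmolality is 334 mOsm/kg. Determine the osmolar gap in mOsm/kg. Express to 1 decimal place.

44.3 mOsm/kg

Calculated osmolality = 2·Na + glucose/18 + urea
= 2·140 + 91/18 + 4.6
= 280 + 5.06 + 4.60
= 289.66 mOsm/kg ≈ 289.7 mOsm/kg
Osmolar gap = measured − calculated = 334 − 289.7 = 44.3 mOsm/kg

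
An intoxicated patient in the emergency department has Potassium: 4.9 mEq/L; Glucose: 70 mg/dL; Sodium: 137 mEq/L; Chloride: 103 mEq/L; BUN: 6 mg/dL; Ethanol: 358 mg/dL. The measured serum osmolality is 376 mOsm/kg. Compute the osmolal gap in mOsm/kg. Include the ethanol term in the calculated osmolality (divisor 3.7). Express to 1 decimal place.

Calculated osmolality = 2·Na + glucose/18 + BUN/2.8 + ethanol/3.7
= 2·137 + 70/18 + 6/2.8 + 358/3.7
= 274 + 3.89 + 2.14 + 96.76
= 376.79 mOsm/kg ≈ 376.8 mOsm/kg
Osmolar gap = measured − calculated = 376 − 376.8 = -0.8 mOsm/kg

-0.8 mOsm/kg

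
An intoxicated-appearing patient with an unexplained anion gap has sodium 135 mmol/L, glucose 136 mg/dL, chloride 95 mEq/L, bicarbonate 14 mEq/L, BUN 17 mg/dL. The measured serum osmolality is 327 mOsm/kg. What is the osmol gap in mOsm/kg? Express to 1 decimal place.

Calculated osmolality = 2·Na + glucose/18 + BUN/2.8
= 2·135 + 136/18 + 17/2.8
= 270 + 7.56 + 6.07
= 283.63 mOsm/kg ≈ 283.6 mOsm/kg
Osmolar gap = measured − calculated = 327 − 283.6 = 43.4 mOsm/kg

43.4 mOsm/kg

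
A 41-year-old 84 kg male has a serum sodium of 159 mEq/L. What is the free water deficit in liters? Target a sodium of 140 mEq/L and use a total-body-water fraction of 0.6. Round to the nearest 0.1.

TBW = 0.6 · 84 = 50.4 L
Free water deficit = TBW · (Na/140 − 1)
= 50.4 · (159/140 − 1)
= 50.4 · 0.1357
= 6.84 L

6.8 L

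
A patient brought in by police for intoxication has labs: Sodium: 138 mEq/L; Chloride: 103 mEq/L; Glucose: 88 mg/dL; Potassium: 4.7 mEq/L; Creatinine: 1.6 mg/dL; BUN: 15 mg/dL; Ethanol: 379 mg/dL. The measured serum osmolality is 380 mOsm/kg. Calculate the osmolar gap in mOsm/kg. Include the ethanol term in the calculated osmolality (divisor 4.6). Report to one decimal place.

Calculated osmolality = 2·Na + glucose/18 + BUN/2.8 + ethanol/4.6
= 2·138 + 88/18 + 15/2.8 + 379/4.6
= 276 + 4.89 + 5.36 + 82.39
= 368.64 mOsm/kg ≈ 368.6 mOsm/kg
Osmolar gap = measured − calculated = 380 − 368.6 = 11.4 mOsm/kg

11.4 mOsm/kg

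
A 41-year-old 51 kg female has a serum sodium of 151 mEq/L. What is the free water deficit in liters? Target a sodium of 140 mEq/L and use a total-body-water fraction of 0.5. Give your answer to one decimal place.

TBW = 0.5 · 51 = 25.5 L
Free water deficit = TBW · (Na/140 − 1)
= 25.5 · (151/140 − 1)
= 25.5 · 0.0786
= 2 L

2.0 L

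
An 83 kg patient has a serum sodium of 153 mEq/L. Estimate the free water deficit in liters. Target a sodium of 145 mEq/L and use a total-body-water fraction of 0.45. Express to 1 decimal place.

TBW = 0.45 · 83 = 37.35 L
Free water deficit = TBW · (Na/145 − 1)
= 37.35 · (153/145 − 1)
= 37.35 · 0.0552
= 2.06 L

2.1 L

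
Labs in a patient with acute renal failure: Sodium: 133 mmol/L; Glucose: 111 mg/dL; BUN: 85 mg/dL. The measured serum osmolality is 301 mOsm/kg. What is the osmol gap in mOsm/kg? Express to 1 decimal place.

-1.5 mOsm/kg

Calculated osmolality = 2·Na + glucose/18 + BUN/2.8
= 2·133 + 111/18 + 85/2.8
= 266 + 6.17 + 30.36
= 302.53 mOsm/kg ≈ 302.5 mOsm/kg
Osmolar gap = measured − calculated = 301 − 302.5 = -1.5 mOsm/kg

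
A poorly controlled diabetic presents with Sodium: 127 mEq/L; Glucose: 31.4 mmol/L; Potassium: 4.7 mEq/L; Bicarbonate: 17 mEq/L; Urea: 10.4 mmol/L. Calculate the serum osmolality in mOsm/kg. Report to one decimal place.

Calculated osmolality = 2·Na + glucose + urea
= 2·127 + 31.4 + 10.4
= 254 + 31.40 + 10.40
= 295.8 mOsm/kg

295.8 mOsm/kg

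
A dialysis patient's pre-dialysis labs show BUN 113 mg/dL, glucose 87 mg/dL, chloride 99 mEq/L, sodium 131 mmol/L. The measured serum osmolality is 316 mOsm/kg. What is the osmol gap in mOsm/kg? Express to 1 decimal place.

8.8 mOsm/kg

Calculated osmolality = 2·Na + glucose/18 + BUN/2.8
= 2·131 + 87/18 + 113/2.8
= 262 + 4.83 + 40.36
= 307.19 mOsm/kg ≈ 307.2 mOsm/kg
Osmolar gap = measured − calculated = 316 − 307.2 = 8.8 mOsm/kg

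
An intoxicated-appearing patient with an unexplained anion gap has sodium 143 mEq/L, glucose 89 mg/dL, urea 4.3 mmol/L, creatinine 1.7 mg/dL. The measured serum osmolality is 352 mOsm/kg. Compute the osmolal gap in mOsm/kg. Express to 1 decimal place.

Calculated osmolality = 2·Na + glucose/18 + urea
= 2·143 + 89/18 + 4.3
= 286 + 4.94 + 4.30
= 295.24 mOsm/kg ≈ 295.2 mOsm/kg
Osmolar gap = measured − calculated = 352 − 295.2 = 56.8 mOsm/kg

56.8 mOsm/kg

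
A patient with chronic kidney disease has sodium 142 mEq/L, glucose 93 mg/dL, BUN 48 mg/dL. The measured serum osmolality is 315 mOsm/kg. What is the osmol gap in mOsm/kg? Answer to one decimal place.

8.7 mOsm/kg

Calculated osmolality = 2·Na + glucose/18 + BUN/2.8
= 2·142 + 93/18 + 48/2.8
= 284 + 5.17 + 17.14
= 306.31 mOsm/kg ≈ 306.3 mOsm/kg
Osmolar gap = measured − calculated = 315 − 306.3 = 8.7 mOsm/kg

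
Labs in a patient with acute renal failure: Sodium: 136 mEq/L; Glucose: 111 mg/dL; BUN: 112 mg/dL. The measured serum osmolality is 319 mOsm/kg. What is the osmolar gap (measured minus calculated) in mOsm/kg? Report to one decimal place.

Calculated osmolality = 2·Na + glucose/18 + BUN/2.8
= 2·136 + 111/18 + 112/2.8
= 272 + 6.17 + 40
= 318.17 mOsm/kg ≈ 318.2 mOsm/kg
Osmolar gap = measured − calculated = 319 − 318.2 = 0.8 mOsm/kg

0.8 mOsm/kg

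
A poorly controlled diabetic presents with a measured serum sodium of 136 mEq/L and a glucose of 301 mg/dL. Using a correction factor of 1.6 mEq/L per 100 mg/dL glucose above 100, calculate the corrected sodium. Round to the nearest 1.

Corrected Na = measured Na + 1.6 · (glucose − 100)/100
= 136 + 1.6 · (301 − 100)/100
= 136 + 3.2
= 139.2 mEq/L

139 mEq/L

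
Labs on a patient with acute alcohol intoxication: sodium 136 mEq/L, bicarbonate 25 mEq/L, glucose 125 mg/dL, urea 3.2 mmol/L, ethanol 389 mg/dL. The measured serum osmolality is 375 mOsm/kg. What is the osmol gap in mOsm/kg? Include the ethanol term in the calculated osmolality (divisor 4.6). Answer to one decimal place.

Calculated osmolality = 2·Na + glucose/18 + urea + ethanol/4.6
= 2·136 + 125/18 + 3.2 + 389/4.6
= 272 + 6.94 + 3.20 + 84.57
= 366.71 mOsm/kg ≈ 366.7 mOsm/kg
Osmolar gap = measured − calculated = 375 − 366.7 = 8.3 mOsm/kg

8.3 mOsm/kg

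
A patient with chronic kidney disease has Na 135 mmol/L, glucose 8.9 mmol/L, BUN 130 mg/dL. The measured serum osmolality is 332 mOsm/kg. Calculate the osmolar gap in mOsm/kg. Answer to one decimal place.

Calculated osmolality = 2·Na + glucose + BUN/2.8
= 2·135 + 8.9 + 130/2.8
= 270 + 8.90 + 46.43
= 325.33 mOsm/kg ≈ 325.3 mOsm/kg
Osmolar gap = measured − calculated = 332 − 325.3 = 6.7 mOsm/kg

6.7 mOsm/kg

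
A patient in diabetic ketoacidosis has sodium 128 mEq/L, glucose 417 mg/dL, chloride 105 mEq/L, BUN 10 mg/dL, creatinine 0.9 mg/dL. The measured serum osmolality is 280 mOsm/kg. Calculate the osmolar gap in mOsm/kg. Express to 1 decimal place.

Calculated osmolality = 2·Na + glucose/18 + BUN/2.8
= 2·128 + 417/18 + 10/2.8
= 256 + 23.17 + 3.57
= 282.74 mOsm/kg ≈ 282.7 mOsm/kg
Osmolar gap = measured − calculated = 280 − 282.7 = -2.7 mOsm/kg

-2.7 mOsm/kg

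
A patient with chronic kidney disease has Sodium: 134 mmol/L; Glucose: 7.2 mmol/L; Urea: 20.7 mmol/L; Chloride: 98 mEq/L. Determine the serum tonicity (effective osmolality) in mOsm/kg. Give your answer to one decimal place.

275.2 mOsm/kg

Effective osmolality excludes urea (freely permeant across cell membranes):
2·Na + glucose
= 2·134 + 7.2
= 268 + 7.2
= 275.2 mOsm/kg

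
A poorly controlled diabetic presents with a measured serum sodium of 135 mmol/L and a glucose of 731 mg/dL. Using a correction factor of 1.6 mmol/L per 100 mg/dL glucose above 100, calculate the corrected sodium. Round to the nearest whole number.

145 mmol/L

Corrected Na = measured Na + 1.6 · (glucose − 100)/100
= 135 + 1.6 · (731 − 100)/100
= 135 + 10.1
= 145.1 mmol/L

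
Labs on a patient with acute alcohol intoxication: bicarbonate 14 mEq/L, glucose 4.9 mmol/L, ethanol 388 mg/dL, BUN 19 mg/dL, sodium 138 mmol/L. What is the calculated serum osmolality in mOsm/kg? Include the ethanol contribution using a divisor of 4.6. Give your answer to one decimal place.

Calculated osmolality = 2·Na + glucose + BUN/2.8 + ethanol/4.6
= 2·138 + 4.9 + 19/2.8 + 388/4.6
= 276 + 4.90 + 6.79 + 84.35
= 372.04 mOsm/kg

372.0 mOsm/kg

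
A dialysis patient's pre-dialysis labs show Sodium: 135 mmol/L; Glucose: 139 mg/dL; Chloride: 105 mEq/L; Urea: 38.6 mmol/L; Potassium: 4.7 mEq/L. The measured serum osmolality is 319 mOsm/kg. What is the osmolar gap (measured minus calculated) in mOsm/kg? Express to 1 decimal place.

2.7 mOsm/kg

Calculated osmolality = 2·Na + glucose/18 + urea
= 2·135 + 139/18 + 38.6
= 270 + 7.72 + 38.60
= 316.32 mOsm/kg ≈ 316.3 mOsm/kg
Osmolar gap = measured − calculated = 319 − 316.3 = 2.7 mOsm/kg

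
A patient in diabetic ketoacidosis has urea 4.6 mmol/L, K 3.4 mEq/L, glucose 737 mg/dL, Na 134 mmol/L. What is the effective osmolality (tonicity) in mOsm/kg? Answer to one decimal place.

Effective osmolality excludes urea (freely permeant across cell membranes):
2·Na + glucose/18
= 2·134 + 737/18
= 268 + 40.94
= 308.94 mOsm/kg

308.9 mOsm/kg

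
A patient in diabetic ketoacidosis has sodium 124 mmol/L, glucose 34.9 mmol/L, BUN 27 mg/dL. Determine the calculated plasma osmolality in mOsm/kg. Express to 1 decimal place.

Calculated osmolality = 2·Na + glucose + BUN/2.8
= 2·124 + 34.9 + 27/2.8
= 248 + 34.90 + 9.64
= 292.54 mOsm/kg

292.5 mOsm/kg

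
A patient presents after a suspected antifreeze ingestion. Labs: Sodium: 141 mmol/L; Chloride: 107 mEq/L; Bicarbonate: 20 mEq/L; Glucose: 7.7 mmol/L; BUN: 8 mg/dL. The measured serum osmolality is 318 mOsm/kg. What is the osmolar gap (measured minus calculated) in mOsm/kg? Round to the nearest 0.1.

Calculated osmolality = 2·Na + glucose + BUN/2.8
= 2·141 + 7.7 + 8/2.8
= 282 + 7.70 + 2.86
= 292.56 mOsm/kg ≈ 292.6 mOsm/kg
Osmolar gap = measured − calculated = 318 − 292.6 = 25.4 mOsm/kg

25.4 mOsm/kg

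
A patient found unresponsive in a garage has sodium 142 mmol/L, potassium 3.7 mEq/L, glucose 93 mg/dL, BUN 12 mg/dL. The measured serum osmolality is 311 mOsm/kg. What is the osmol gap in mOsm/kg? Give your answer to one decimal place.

Calculated osmolality = 2·Na + glucose/18 + BUN/2.8
= 2·142 + 93/18 + 12/2.8
= 284 + 5.17 + 4.29
= 293.46 mOsm/kg ≈ 293.5 mOsm/kg
Osmolar gap = measured − calculated = 311 − 293.5 = 17.5 mOsm/kg

17.5 mOsm/kg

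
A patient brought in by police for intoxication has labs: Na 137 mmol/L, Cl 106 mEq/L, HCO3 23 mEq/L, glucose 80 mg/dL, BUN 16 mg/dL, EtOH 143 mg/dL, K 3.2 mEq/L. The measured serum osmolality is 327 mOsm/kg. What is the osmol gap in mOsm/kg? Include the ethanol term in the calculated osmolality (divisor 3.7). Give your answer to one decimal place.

4.2 mOsm/kg

Calculated osmolality = 2·Na + glucose/18 + BUN/2.8 + ethanol/3.7
= 2·137 + 80/18 + 16/2.8 + 143/3.7
= 274 + 4.44 + 5.71 + 38.65
= 322.8 mOsm/kg ≈ 322.8 mOsm/kg
Osmolar gap = measured − calculated = 327 − 322.8 = 4.2 mOsm/kg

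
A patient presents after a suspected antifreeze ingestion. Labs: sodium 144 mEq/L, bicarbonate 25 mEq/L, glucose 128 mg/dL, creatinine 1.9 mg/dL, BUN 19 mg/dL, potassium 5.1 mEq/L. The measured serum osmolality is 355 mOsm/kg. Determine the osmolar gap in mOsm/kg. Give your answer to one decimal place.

Calculated osmolality = 2·Na + glucose/18 + BUN/2.8
= 2·144 + 128/18 + 19/2.8
= 288 + 7.11 + 6.79
= 301.9 mOsm/kg ≈ 301.9 mOsm/kg
Osmolar gap = measured − calculated = 355 − 301.9 = 53.1 mOsm/kg

53.1 mOsm/kg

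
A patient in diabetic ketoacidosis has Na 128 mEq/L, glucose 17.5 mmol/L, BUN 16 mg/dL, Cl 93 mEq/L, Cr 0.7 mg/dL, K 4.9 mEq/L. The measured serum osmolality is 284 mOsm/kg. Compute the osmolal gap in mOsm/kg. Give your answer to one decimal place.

Calculated osmolality = 2·Na + glucose + BUN/2.8
= 2·128 + 17.5 + 16/2.8
= 256 + 17.50 + 5.71
= 279.21 mOsm/kg ≈ 279.2 mOsm/kg
Osmolar gap = measured − calculated = 284 − 279.2 = 4.8 mOsm/kg

4.8 mOsm/kg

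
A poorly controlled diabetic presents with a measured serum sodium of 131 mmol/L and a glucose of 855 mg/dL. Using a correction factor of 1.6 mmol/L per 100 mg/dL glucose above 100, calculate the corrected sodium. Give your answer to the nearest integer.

Corrected Na = measured Na + 1.6 · (glucose − 100)/100
= 131 + 1.6 · (855 − 100)/100
= 131 + 12.1
= 143.1 mmol/L

143 mmol/L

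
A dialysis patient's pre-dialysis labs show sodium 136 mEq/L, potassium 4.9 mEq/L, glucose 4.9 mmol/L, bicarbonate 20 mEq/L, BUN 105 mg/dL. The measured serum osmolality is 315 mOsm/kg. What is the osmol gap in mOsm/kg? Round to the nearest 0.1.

0.6 mOsm/kg

Calculated osmolality = 2·Na + glucose + BUN/2.8
= 2·136 + 4.9 + 105/2.8
= 272 + 4.90 + 37.50
= 314.4 mOsm/kg ≈ 314.4 mOsm/kg
Osmolar gap = measured − calculated = 315 − 314.4 = 0.6 mOsm/kg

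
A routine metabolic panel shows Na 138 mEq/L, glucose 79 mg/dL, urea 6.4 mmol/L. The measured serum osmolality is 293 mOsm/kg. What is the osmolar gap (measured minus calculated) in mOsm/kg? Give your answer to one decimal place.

Calculated osmolality = 2·Na + glucose/18 + urea
= 2·138 + 79/18 + 6.4
= 276 + 4.39 + 6.40
= 286.79 mOsm/kg ≈ 286.8 mOsm/kg
Osmolar gap = measured − calculated = 293 − 286.8 = 6.2 mOsm/kg

6.2 mOsm/kg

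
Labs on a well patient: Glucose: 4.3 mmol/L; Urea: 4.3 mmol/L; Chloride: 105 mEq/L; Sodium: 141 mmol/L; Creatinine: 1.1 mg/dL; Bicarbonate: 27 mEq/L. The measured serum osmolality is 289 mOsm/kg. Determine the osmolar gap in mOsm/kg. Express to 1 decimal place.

-1.6 mOsm/kg

Calculated osmolality = 2·Na + glucose + urea
= 2·141 + 4.3 + 4.3
= 282 + 4.30 + 4.30
= 290.6 mOsm/kg ≈ 290.6 mOsm/kg
Osmolar gap = measured − calculated = 289 − 290.6 = -1.6 mOsm/kg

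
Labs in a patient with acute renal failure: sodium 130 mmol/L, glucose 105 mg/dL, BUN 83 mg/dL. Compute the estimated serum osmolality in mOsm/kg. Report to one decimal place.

295.5 mOsm/kg

Calculated osmolality = 2·Na + glucose/18 + BUN/2.8
= 2·130 + 105/18 + 83/2.8
= 260 + 5.83 + 29.64
= 295.47 mOsm/kg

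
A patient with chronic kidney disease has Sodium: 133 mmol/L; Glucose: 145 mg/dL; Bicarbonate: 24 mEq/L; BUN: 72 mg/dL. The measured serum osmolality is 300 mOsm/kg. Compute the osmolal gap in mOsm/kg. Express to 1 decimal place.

0.2 mOsm/kg

Calculated osmolality = 2·Na + glucose/18 + BUN/2.8
= 2·133 + 145/18 + 72/2.8
= 266 + 8.06 + 25.71
= 299.77 mOsm/kg ≈ 299.8 mOsm/kg
Osmolar gap = measured − calculated = 300 − 299.8 = 0.2 mOsm/kg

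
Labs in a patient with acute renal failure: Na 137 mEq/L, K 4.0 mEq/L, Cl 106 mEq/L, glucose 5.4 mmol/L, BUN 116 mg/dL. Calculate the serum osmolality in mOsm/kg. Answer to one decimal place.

320.8 mOsm/kg

Calculated osmolality = 2·Na + glucose + BUN/2.8
= 2·137 + 5.4 + 116/2.8
= 274 + 5.40 + 41.43
= 320.83 mOsm/kg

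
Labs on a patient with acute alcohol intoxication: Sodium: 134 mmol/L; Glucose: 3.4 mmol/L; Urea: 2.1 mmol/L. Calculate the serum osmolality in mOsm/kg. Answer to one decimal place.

Calculated osmolality = 2·Na + glucose + urea
= 2·134 + 3.4 + 2.1
= 268 + 3.40 + 2.10
= 273.5 mOsm/kg

273.5 mOsm/kg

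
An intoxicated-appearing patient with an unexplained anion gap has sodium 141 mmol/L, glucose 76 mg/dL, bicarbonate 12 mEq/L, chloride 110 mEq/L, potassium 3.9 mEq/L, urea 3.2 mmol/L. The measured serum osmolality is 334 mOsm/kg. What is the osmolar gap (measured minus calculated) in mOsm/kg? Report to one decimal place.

44.6 mOsm/kg

Calculated osmolality = 2·Na + glucose/18 + urea
= 2·141 + 76/18 + 3.2
= 282 + 4.22 + 3.20
= 289.42 mOsm/kg ≈ 289.4 mOsm/kg
Osmolar gap = measured − calculated = 334 − 289.4 = 44.6 mOsm/kg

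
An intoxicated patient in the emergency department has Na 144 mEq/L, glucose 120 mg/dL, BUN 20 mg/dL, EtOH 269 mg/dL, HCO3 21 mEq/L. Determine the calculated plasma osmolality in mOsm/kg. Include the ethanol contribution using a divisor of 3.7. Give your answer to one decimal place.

374.5 mOsm/kg

Calculated osmolality = 2·Na + glucose/18 + BUN/2.8 + ethanol/3.7
= 2·144 + 120/18 + 20/2.8 + 269/3.7
= 288 + 6.67 + 7.14 + 72.70
= 374.51 mOsm/kg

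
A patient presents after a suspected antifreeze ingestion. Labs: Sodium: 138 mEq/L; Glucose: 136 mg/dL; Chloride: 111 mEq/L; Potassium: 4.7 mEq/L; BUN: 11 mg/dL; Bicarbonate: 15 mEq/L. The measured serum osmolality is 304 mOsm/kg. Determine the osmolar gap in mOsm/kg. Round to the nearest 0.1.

Calculated osmolality = 2·Na + glucose/18 + BUN/2.8
= 2·138 + 136/18 + 11/2.8
= 276 + 7.56 + 3.93
= 287.49 mOsm/kg ≈ 287.5 mOsm/kg
Osmolar gap = measured − calculated = 304 − 287.5 = 16.5 mOsm/kg

16.5 mOsm/kg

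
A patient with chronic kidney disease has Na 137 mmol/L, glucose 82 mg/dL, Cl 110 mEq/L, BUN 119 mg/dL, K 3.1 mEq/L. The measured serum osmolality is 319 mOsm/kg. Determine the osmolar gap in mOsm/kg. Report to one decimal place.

-2.1 mOsm/kg

Calculated osmolality = 2·Na + glucose/18 + BUN/2.8
= 2·137 + 82/18 + 119/2.8
= 274 + 4.56 + 42.50
= 321.06 mOsm/kg ≈ 321.1 mOsm/kg
Osmolar gap = measured − calculated = 319 − 321.1 = -2.1 mOsm/kg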